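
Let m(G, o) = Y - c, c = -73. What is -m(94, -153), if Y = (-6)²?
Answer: -109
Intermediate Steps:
Y = 36
m(G, o) = 109 (m(G, o) = 36 - 1*(-73) = 36 + 73 = 109)
-m(94, -153) = -1*109 = -109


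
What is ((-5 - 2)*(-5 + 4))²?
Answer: 49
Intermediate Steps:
((-5 - 2)*(-5 + 4))² = (-7*(-1))² = 7² = 49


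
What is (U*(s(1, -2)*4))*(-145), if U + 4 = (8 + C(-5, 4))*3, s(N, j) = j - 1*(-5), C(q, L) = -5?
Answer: -8700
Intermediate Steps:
s(N, j) = 5 + j (s(N, j) = j + 5 = 5 + j)
U = 5 (U = -4 + (8 - 5)*3 = -4 + 3*3 = -4 + 9 = 5)
(U*(s(1, -2)*4))*(-145) = (5*((5 - 2)*4))*(-145) = (5*(3*4))*(-145) = (5*12)*(-145) = 60*(-145) = -8700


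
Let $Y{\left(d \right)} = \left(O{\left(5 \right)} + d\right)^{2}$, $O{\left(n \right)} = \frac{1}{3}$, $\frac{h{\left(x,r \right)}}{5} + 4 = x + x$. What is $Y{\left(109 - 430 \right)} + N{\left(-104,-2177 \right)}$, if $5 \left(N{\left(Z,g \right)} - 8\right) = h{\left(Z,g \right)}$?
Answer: $\frac{923608}{9} \approx 1.0262 \cdot 10^{5}$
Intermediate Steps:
$h{\left(x,r \right)} = -20 + 10 x$ ($h{\left(x,r \right)} = -20 + 5 \left(x + x\right) = -20 + 5 \cdot 2 x = -20 + 10 x$)
$O{\left(n \right)} = \frac{1}{3}$
$Y{\left(d \right)} = \left(\frac{1}{3} + d\right)^{2}$
$N{\left(Z,g \right)} = 4 + 2 Z$ ($N{\left(Z,g \right)} = 8 + \frac{-20 + 10 Z}{5} = 8 + \left(-4 + 2 Z\right) = 4 + 2 Z$)
$Y{\left(109 - 430 \right)} + N{\left(-104,-2177 \right)} = \frac{\left(1 + 3 \left(109 - 430\right)\right)^{2}}{9} + \left(4 + 2 \left(-104\right)\right) = \frac{\left(1 + 3 \left(109 - 430\right)\right)^{2}}{9} + \left(4 - 208\right) = \frac{\left(1 + 3 \left(-321\right)\right)^{2}}{9} - 204 = \frac{\left(1 - 963\right)^{2}}{9} - 204 = \frac{\left(-962\right)^{2}}{9} - 204 = \frac{1}{9} \cdot 925444 - 204 = \frac{925444}{9} - 204 = \frac{923608}{9}$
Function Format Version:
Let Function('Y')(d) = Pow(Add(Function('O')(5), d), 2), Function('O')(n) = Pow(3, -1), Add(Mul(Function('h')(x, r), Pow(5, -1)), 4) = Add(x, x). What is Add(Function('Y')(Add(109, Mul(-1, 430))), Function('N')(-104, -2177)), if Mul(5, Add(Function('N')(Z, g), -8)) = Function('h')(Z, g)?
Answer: Rational(923608, 9) ≈ 1.0262e+5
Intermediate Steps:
Function('h')(x, r) = Add(-20, Mul(10, x)) (Function('h')(x, r) = Add(-20, Mul(5, Add(x, x))) = Add(-20, Mul(5, Mul(2, x))) = Add(-20, Mul(10, x)))
Function('O')(n) = Rational(1, 3)
Function('Y')(d) = Pow(Add(Rational(1, 3), d), 2)
Function('N')(Z, g) = Add(4, Mul(2, Z)) (Function('N')(Z, g) = Add(8, Mul(Rational(1, 5), Add(-20, Mul(10, Z)))) = Add(8, Add(-4, Mul(2, Z))) = Add(4, Mul(2, Z)))
Add(Function('Y')(Add(109, Mul(-1, 430))), Function('N')(-104, -2177)) = Add(Mul(Rational(1, 9), Pow(Add(1, Mul(3, Add(109, Mul(-1, 430)))), 2)), Add(4, Mul(2, -104))) = Add(Mul(Rational(1, 9), Pow(Add(1, Mul(3, Add(109, -430))), 2)), Add(4, -208)) = Add(Mul(Rational(1, 9), Pow(Add(1, Mul(3, -321)), 2)), -204) = Add(Mul(Rational(1, 9), Pow(Add(1, -963), 2)), -204) = Add(Mul(Rational(1, 9), Pow(-962, 2)), -204) = Add(Mul(Rational(1, 9), 925444), -204) = Add(Rational(925444, 9), -204) = Rational(923608, 9)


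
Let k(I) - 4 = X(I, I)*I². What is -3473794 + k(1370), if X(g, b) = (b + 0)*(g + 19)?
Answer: 3571605843210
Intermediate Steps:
X(g, b) = b*(19 + g)
k(I) = 4 + I³*(19 + I) (k(I) = 4 + (I*(19 + I))*I² = 4 + I³*(19 + I))
-3473794 + k(1370) = -3473794 + (4 + 1370³*(19 + 1370)) = -3473794 + (4 + 2571353000*1389) = -3473794 + (4 + 3571609317000) = -3473794 + 3571609317004 = 3571605843210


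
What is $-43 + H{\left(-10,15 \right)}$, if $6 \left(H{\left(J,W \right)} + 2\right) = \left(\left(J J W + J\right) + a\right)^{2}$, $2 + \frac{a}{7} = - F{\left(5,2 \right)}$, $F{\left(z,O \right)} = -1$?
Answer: $\frac{2199019}{6} \approx 3.665 \cdot 10^{5}$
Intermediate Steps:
$a = -7$ ($a = -14 + 7 \left(\left(-1\right) \left(-1\right)\right) = -14 + 7 \cdot 1 = -14 + 7 = -7$)
$H{\left(J,W \right)} = -2 + \frac{\left(-7 + J + W J^{2}\right)^{2}}{6}$ ($H{\left(J,W \right)} = -2 + \frac{\left(\left(J J W + J\right) - 7\right)^{2}}{6} = -2 + \frac{\left(\left(J^{2} W + J\right) - 7\right)^{2}}{6} = -2 + \frac{\left(\left(W J^{2} + J\right) - 7\right)^{2}}{6} = -2 + \frac{\left(\left(J + W J^{2}\right) - 7\right)^{2}}{6} = -2 + \frac{\left(-7 + J + W J^{2}\right)^{2}}{6}$)
$-43 + H{\left(-10,15 \right)} = -43 - \left(2 - \frac{\left(-7 - 10 + 15 \left(-10\right)^{2}\right)^{2}}{6}\right) = -43 - \left(2 - \frac{\left(-7 - 10 + 15 \cdot 100\right)^{2}}{6}\right) = -43 - \left(2 - \frac{\left(-7 - 10 + 1500\right)^{2}}{6}\right) = -43 - \left(2 - \frac{1483^{2}}{6}\right) = -43 + \left(-2 + \frac{1}{6} \cdot 2199289\right) = -43 + \left(-2 + \frac{2199289}{6}\right) = -43 + \frac{2199277}{6} = \frac{2199019}{6}$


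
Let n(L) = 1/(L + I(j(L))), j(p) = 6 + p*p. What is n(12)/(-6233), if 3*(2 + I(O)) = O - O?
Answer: -1/62330 ≈ -1.6044e-5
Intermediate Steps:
j(p) = 6 + p²
I(O) = -2 (I(O) = -2 + (O - O)/3 = -2 + (⅓)*0 = -2 + 0 = -2)
n(L) = 1/(-2 + L) (n(L) = 1/(L - 2) = 1/(-2 + L))
n(12)/(-6233) = 1/((-2 + 12)*(-6233)) = -1/6233/10 = (⅒)*(-1/6233) = -1/62330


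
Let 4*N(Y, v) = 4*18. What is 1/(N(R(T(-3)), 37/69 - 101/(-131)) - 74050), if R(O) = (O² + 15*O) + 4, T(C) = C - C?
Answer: -1/74032 ≈ -1.3508e-5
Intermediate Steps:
T(C) = 0
R(O) = 4 + O² + 15*O
N(Y, v) = 18 (N(Y, v) = (4*18)/4 = (¼)*72 = 18)
1/(N(R(T(-3)), 37/69 - 101/(-131)) - 74050) = 1/(18 - 74050) = 1/(-74032) = -1/74032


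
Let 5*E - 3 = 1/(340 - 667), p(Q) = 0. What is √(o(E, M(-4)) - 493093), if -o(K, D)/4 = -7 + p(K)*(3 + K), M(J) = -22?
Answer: 3*I*√54785 ≈ 702.19*I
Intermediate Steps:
E = 196/327 (E = ⅗ + 1/(5*(340 - 667)) = ⅗ + (⅕)/(-327) = ⅗ + (⅕)*(-1/327) = ⅗ - 1/1635 = 196/327 ≈ 0.59939)
o(K, D) = 28 (o(K, D) = -4*(-7 + 0*(3 + K)) = -4*(-7 + 0) = -4*(-7) = 28)
√(o(E, M(-4)) - 493093) = √(28 - 493093) = √(-493065) = 3*I*√54785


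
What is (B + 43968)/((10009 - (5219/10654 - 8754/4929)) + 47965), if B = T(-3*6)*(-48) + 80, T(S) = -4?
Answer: 774400053280/1014829671983 ≈ 0.76308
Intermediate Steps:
B = 272 (B = -4*(-48) + 80 = 192 + 80 = 272)
(B + 43968)/((10009 - (5219/10654 - 8754/4929)) + 47965) = (272 + 43968)/((10009 - (5219/10654 - 8754/4929)) + 47965) = 44240/((10009 - (5219*(1/10654) - 8754*1/4929)) + 47965) = 44240/((10009 - (5219/10654 - 2918/1643)) + 47965) = 44240/((10009 - 1*(-22513555/17504522)) + 47965) = 44240/((10009 + 22513555/17504522) + 47965) = 44240/(175225274253/17504522 + 47965) = 44240/(1014829671983/17504522) = 44240*(17504522/1014829671983) = 774400053280/1014829671983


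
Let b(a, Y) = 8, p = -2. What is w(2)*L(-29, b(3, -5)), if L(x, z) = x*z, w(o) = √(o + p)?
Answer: 0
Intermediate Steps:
w(o) = √(-2 + o) (w(o) = √(o - 2) = √(-2 + o))
w(2)*L(-29, b(3, -5)) = √(-2 + 2)*(-29*8) = √0*(-232) = 0*(-232) = 0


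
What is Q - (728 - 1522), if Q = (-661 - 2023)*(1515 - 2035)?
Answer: 1396474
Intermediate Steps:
Q = 1395680 (Q = -2684*(-520) = 1395680)
Q - (728 - 1522) = 1395680 - (728 - 1522) = 1395680 - 1*(-794) = 1395680 + 794 = 1396474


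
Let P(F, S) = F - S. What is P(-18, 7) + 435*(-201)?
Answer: -87460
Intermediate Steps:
P(-18, 7) + 435*(-201) = (-18 - 1*7) + 435*(-201) = (-18 - 7) - 87435 = -25 - 87435 = -87460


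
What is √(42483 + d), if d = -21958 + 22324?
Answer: 207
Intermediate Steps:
d = 366
√(42483 + d) = √(42483 + 366) = √42849 = 207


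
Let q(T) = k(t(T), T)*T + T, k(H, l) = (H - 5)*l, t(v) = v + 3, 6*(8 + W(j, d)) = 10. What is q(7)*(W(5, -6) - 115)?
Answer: -30576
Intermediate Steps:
W(j, d) = -19/3 (W(j, d) = -8 + (⅙)*10 = -8 + 5/3 = -19/3)
t(v) = 3 + v
k(H, l) = l*(-5 + H) (k(H, l) = (-5 + H)*l = l*(-5 + H))
q(T) = T + T²*(-2 + T) (q(T) = (T*(-5 + (3 + T)))*T + T = (T*(-2 + T))*T + T = T²*(-2 + T) + T = T + T²*(-2 + T))
q(7)*(W(5, -6) - 115) = (7*(1 + 7*(-2 + 7)))*(-19/3 - 115) = (7*(1 + 7*5))*(-364/3) = (7*(1 + 35))*(-364/3) = (7*36)*(-364/3) = 252*(-364/3) = -30576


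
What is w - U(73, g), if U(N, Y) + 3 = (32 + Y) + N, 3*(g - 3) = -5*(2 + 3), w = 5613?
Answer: 16549/3 ≈ 5516.3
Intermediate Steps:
g = -16/3 (g = 3 + (-5*(2 + 3))/3 = 3 + (-5*5)/3 = 3 + (⅓)*(-25) = 3 - 25/3 = -16/3 ≈ -5.3333)
U(N, Y) = 29 + N + Y (U(N, Y) = -3 + ((32 + Y) + N) = -3 + (32 + N + Y) = 29 + N + Y)
w - U(73, g) = 5613 - (29 + 73 - 16/3) = 5613 - 1*290/3 = 5613 - 290/3 = 16549/3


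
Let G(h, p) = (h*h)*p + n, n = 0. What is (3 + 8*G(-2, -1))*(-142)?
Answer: 4118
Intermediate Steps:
G(h, p) = p*h**2 (G(h, p) = (h*h)*p + 0 = h**2*p + 0 = p*h**2 + 0 = p*h**2)
(3 + 8*G(-2, -1))*(-142) = (3 + 8*(-1*(-2)**2))*(-142) = (3 + 8*(-1*4))*(-142) = (3 + 8*(-4))*(-142) = (3 - 32)*(-142) = -29*(-142) = 4118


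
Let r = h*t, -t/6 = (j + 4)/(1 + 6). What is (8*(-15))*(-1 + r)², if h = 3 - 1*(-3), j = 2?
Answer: -5967480/49 ≈ -1.2179e+5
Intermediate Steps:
h = 6 (h = 3 + 3 = 6)
t = -36/7 (t = -6*(2 + 4)/(1 + 6) = -36/7 ≈ -5.1429)
r = -216/7 (r = 6*(-36/7) = -216/7 ≈ -30.857)
(8*(-15))*(-1 + r)² = (8*(-15))*(-1 - 216/7)² = -120*(-223/7)² = -120*49729/49 = -5967480/49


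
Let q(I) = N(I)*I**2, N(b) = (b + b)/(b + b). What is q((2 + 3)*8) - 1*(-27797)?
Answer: 29397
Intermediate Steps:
N(b) = 1 (N(b) = (2*b)/((2*b)) = (2*b)*(1/(2*b)) = 1)
q(I) = I**2 (q(I) = 1*I**2 = I**2)
q((2 + 3)*8) - 1*(-27797) = ((2 + 3)*8)**2 - 1*(-27797) = (5*8)**2 + 27797 = 40**2 + 27797 = 1600 + 27797 = 29397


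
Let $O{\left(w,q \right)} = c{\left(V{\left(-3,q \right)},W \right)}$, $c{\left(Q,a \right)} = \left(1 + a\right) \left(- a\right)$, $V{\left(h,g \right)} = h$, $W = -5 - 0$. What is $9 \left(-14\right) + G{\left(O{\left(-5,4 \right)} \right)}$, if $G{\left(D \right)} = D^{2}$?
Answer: $274$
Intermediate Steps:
$W = -5$ ($W = -5 + 0 = -5$)
$c{\left(Q,a \right)} = - a \left(1 + a\right)$
$O{\left(w,q \right)} = -20$ ($O{\left(w,q \right)} = \left(-1\right) \left(-5\right) \left(1 - 5\right) = \left(-1\right) \left(-5\right) \left(-4\right) = -20$)
$9 \left(-14\right) + G{\left(O{\left(-5,4 \right)} \right)} = 9 \left(-14\right) + \left(-20\right)^{2} = -126 + 400 = 274$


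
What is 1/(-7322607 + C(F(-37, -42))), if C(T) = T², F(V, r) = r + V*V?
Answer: -1/5561678 ≈ -1.7980e-7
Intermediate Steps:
F(V, r) = r + V²
1/(-7322607 + C(F(-37, -42))) = 1/(-7322607 + (-42 + (-37)²)²) = 1/(-7322607 + (-42 + 1369)²) = 1/(-7322607 + 1327²) = 1/(-7322607 + 1760929) = 1/(-5561678) = -1/5561678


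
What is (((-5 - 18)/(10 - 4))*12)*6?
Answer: -276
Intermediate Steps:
(((-5 - 18)/(10 - 4))*12)*6 = (-23/6*12)*6 = (-23*1/6*12)*6 = -23/6*12*6 = -46*6 = -276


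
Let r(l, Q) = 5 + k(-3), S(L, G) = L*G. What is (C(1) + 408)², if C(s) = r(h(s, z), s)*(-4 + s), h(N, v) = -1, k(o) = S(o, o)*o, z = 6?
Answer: 224676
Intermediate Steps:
S(L, G) = G*L
k(o) = o³ (k(o) = (o*o)*o = o²*o = o³)
r(l, Q) = -22 (r(l, Q) = 5 + (-3)³ = 5 - 27 = -22)
C(s) = 88 - 22*s (C(s) = -22*(-4 + s) = 88 - 22*s)
(C(1) + 408)² = ((88 - 22*1) + 408)² = ((88 - 22) + 408)² = (66 + 408)² = 474² = 224676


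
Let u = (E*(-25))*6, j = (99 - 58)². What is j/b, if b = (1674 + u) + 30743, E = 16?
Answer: 1681/30017 ≈ 0.056002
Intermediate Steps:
j = 1681 (j = 41² = 1681)
u = -2400 (u = (16*(-25))*6 = -400*6 = -2400)
b = 30017 (b = (1674 - 2400) + 30743 = -726 + 30743 = 30017)
j/b = 1681/30017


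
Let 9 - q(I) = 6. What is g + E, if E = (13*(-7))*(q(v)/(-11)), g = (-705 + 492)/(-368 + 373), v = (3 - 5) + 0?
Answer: -978/55 ≈ -17.782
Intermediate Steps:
v = -2 (v = -2 + 0 = -2)
q(I) = 3 (q(I) = 9 - 1*6 = 9 - 6 = 3)
g = -213/5 ≈ -42.600
E = 273/11 (E = (13*(-7))*(3/(-11)) = -273*(-1)/11 = -91*(-3/11) = 273/11 ≈ 24.818)
g + E = -213/5 + 273/11 = -978/55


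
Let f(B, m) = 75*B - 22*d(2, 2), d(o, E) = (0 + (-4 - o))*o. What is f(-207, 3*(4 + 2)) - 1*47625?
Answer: -62886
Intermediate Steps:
d(o, E) = o*(-4 - o) (d(o, E) = (-4 - o)*o = o*(-4 - o))
f(B, m) = 264 + 75*B (f(B, m) = 75*B - (-22)*2*(4 + 2) = 75*B - (-22)*2*6 = 75*B - 22*(-12) = 75*B + 264 = 264 + 75*B)
f(-207, 3*(4 + 2)) - 1*47625 = (264 + 75*(-207)) - 1*47625 = (264 - 15525) - 47625 = -15261 - 47625 = -62886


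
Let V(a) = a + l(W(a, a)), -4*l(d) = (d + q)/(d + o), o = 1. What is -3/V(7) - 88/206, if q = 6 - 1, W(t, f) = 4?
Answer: -11944/13493 ≈ -0.88520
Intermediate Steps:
q = 5
l(d) = -(5 + d)/(4*(1 + d)) (l(d) = -(d + 5)/(4*(d + 1)) = -(5 + d)/(4*(1 + d)))
V(a) = -9/20 + a (V(a) = a + (-5 - 1*4)/(4*(1 + 4)) = a + (1/4)*(-5 - 4)/5 = a + (1/4)*(1/5)*(-9) = a - 9/20 = -9/20 + a)
-3/V(7) - 88/206 = -3/(-9/20 + 7) - 88/206 = -3/131/20 - 88*1/206 = -3*20/131 - 44/103 = -60/131 - 44/103 = -11944/13493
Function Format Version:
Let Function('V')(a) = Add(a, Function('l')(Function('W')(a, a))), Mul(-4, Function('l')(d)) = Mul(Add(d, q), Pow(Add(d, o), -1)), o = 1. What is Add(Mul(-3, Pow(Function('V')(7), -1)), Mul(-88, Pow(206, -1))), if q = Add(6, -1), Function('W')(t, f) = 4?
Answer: Rational(-11944, 13493) ≈ -0.88520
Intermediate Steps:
q = 5
Function('l')(d) = Mul(Rational(-1, 4), Pow(Add(1, d), -1), Add(5, d)) (Function('l')(d) = Mul(Rational(-1, 4), Mul(Add(d, 5), Pow(Add(d, 1), -1))) = Mul(Rational(-1, 4), Mul(Add(5, d), Pow(Add(1, d), -1))) = Mul(Rational(-1, 4), Mul(Pow(Add(1, d), -1), Add(5, d))) = Mul(Rational(-1, 4), Pow(Add(1, d), -1), Add(5, d)))
Function('V')(a) = Add(Rational(-9, 20), a) (Function('V')(a) = Add(a, Mul(Rational(1, 4), Pow(Add(1, 4), -1), Add(-5, Mul(-1, 4)))) = Add(a, Mul(Rational(1, 4), Pow(5, -1), Add(-5, -4))) = Add(a, Mul(Rational(1, 4), Rational(1, 5), -9)) = Add(a, Rational(-9, 20)) = Add(Rational(-9, 20), a))
Add(Mul(-3, Pow(Function('V')(7), -1)), Mul(-88, Pow(206, -1))) = Add(Mul(-3, Pow(Add(Rational(-9, 20), 7), -1)), Mul(-88, Pow(206, -1))) = Add(Mul(-3, Pow(Rational(131, 20), -1)), Mul(-88, Rational(1, 206))) = Add(Mul(-3, Rational(20, 131)), Rational(-44, 103)) = Add(Rational(-60, 131), Rational(-44, 103)) = Rational(-11944, 13493)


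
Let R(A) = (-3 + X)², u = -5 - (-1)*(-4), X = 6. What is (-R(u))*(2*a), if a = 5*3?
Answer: -270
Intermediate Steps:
a = 15
u = -9 (u = -5 - 1*4 = -5 - 4 = -9)
R(A) = 9 (R(A) = (-3 + 6)² = 3² = 9)
(-R(u))*(2*a) = (-1*9)*(2*15) = -9*30 = -270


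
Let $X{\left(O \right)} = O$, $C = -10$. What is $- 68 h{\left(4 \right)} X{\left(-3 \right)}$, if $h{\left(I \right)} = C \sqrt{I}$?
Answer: $-4080$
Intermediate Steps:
$h{\left(I \right)} = - 10 \sqrt{I}$
$- 68 h{\left(4 \right)} X{\left(-3 \right)} = - 68 \left(- 10 \sqrt{4}\right) \left(-3\right) = - 68 \left(\left(-10\right) 2\right) \left(-3\right) = \left(-68\right) \left(-20\right) \left(-3\right) = 1360 \left(-3\right) = -4080$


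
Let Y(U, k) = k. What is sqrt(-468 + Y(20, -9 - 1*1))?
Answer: I*sqrt(478) ≈ 21.863*I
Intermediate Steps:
sqrt(-468 + Y(20, -9 - 1*1)) = sqrt(-468 + (-9 - 1*1)) = sqrt(-468 + (-9 - 1)) = sqrt(-468 - 10) = sqrt(-478) = I*sqrt(478)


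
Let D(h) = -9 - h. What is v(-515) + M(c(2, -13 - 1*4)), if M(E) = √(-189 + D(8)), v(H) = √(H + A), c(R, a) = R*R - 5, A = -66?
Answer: I*(√206 + √581) ≈ 38.457*I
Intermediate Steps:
c(R, a) = -5 + R² (c(R, a) = R² - 5 = -5 + R²)
v(H) = √(-66 + H) (v(H) = √(H - 66) = √(-66 + H))
M(E) = I*√206 (M(E) = √(-189 + (-9 - 1*8)) = √(-189 + (-9 - 8)) = √(-189 - 17) = √(-206) = I*√206)
v(-515) + M(c(2, -13 - 1*4)) = √(-66 - 515) + I*√206 = √(-581) + I*√206 = I*√581 + I*√206 = I*√206 + I*√581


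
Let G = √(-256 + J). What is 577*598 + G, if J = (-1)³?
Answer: 345046 + I*√257 ≈ 3.4505e+5 + 16.031*I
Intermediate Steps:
J = -1
G = I*√257 (G = √(-256 - 1) = √(-257) = I*√257 ≈ 16.031*I)
577*598 + G = 577*598 + I*√257 = 345046 + I*√257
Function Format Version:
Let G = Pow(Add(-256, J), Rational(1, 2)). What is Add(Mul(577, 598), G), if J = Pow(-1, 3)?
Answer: Add(345046, Mul(I, Pow(257, Rational(1, 2)))) ≈ Add(3.4505e+5, Mul(16.031, I))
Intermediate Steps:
J = -1
G = Mul(I, Pow(257, Rational(1, 2))) (G = Pow(Add(-256, -1), Rational(1, 2)) = Pow(-257, Rational(1, 2)) = Mul(I, Pow(257, Rational(1, 2))) ≈ Mul(16.031, I))
Add(Mul(577, 598), G) = Add(Mul(577, 598), Mul(I, Pow(257, Rational(1, 2)))) = Add(345046, Mul(I, Pow(257, Rational(1, 2))))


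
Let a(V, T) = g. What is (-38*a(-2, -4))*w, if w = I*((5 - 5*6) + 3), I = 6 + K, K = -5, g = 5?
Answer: 4180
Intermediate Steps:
a(V, T) = 5
I = 1 (I = 6 - 5 = 1)
w = -22 (w = 1*((5 - 5*6) + 3) = 1*((5 - 30) + 3) = 1*(-25 + 3) = 1*(-22) = -22)
(-38*a(-2, -4))*w = -38*5*(-22) = -190*(-22) = 4180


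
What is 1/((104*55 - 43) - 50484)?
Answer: -1/44807 ≈ -2.2318e-5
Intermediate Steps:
1/((104*55 - 43) - 50484) = 1/((5720 - 43) - 50484) = 1/(5677 - 50484) = 1/(-44807) = -1/44807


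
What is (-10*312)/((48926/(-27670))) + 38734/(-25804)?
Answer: 556443635479/315621626 ≈ 1763.0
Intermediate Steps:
(-10*312)/((48926/(-27670))) + 38734/(-25804) = -3120/(48926*(-1/27670)) + 38734*(-1/25804) = -3120/(-24463/13835) - 19367/12902 = -3120*(-13835/24463) - 19367/12902 = 43165200/24463 - 19367/12902 = 556443635479/315621626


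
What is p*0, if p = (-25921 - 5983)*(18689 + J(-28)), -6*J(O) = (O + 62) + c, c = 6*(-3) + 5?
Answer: 0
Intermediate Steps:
c = -13 (c = -18 + 5 = -13)
J(O) = -49/6 - O/6 (J(O) = -((O + 62) - 13)/6 = -((62 + O) - 13)/6 = -(49 + O)/6 = -49/6 - O/6)
p = -596142192 (p = (-25921 - 5983)*(18689 + (-49/6 - ⅙*(-28))) = -31904*(18689 + (-49/6 + 14/3)) = -31904*(18689 - 7/2) = -31904*37371/2 = -596142192)
p*0 = -596142192*0 = 0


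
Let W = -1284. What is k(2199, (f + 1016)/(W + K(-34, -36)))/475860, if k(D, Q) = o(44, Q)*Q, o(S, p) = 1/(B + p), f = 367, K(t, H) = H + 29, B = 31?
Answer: -461/6128759560 ≈ -7.5219e-8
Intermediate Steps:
K(t, H) = 29 + H
o(S, p) = 1/(31 + p)
k(D, Q) = Q/(31 + Q)
k(2199, (f + 1016)/(W + K(-34, -36)))/475860 = (((367 + 1016)/(-1284 + (29 - 36)))/(31 + (367 + 1016)/(-1284 + (29 - 36))))/475860 = ((1383/(-1284 - 7))/(31 + 1383/(-1284 - 7)))*(1/475860) = ((1383/(-1291))/(31 + 1383/(-1291)))*(1/475860) = ((1383*(-1/1291))/(31 + 1383*(-1/1291)))*(1/475860) = -1383/(1291*(31 - 1383/1291))*(1/475860) = -1383/(1291*38638/1291)*(1/475860) = -1383/1291*1291/38638*(1/475860) = -1383/38638*1/475860 = -461/6128759560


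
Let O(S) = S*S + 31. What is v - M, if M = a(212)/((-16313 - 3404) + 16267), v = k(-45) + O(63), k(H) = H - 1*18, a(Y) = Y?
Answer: 6791431/1725 ≈ 3937.1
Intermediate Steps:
O(S) = 31 + S**2 (O(S) = S**2 + 31 = 31 + S**2)
k(H) = -18 + H (k(H) = H - 18 = -18 + H)
v = 3937 (v = (-18 - 45) + (31 + 63**2) = -63 + (31 + 3969) = -63 + 4000 = 3937)
M = -106/1725 (M = 212/((-16313 - 3404) + 16267) = 212/(-19717 + 16267) = 212/(-3450) = 212*(-1/3450) = -106/1725 ≈ -0.061449)
v - M = 3937 - 1*(-106/1725) = 3937 + 106/1725 = 6791431/1725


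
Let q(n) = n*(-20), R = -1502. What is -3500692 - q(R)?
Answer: -3530732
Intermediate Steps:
q(n) = -20*n
-3500692 - q(R) = -3500692 - (-20)*(-1502) = -3500692 - 1*30040 = -3500692 - 30040 = -3530732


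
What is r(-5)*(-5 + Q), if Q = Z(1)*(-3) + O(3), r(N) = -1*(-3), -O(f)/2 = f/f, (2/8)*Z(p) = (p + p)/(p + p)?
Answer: -57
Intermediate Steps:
Z(p) = 4 (Z(p) = 4*((p + p)/(p + p)) = 4*((2*p)/((2*p))) = 4*((2*p)*(1/(2*p))) = 4*1 = 4)
O(f) = -2 (O(f) = -2*f/f = -2*1 = -2)
r(N) = 3
Q = -14 (Q = 4*(-3) - 2 = -12 - 2 = -14)
r(-5)*(-5 + Q) = 3*(-5 - 14) = 3*(-19) = -57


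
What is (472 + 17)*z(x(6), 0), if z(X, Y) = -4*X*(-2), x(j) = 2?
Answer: 7824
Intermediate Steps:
z(X, Y) = 8*X
(472 + 17)*z(x(6), 0) = (472 + 17)*(8*2) = 489*16 = 7824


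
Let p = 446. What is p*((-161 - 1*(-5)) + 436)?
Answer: 124880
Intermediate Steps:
p*((-161 - 1*(-5)) + 436) = 446*((-161 - 1*(-5)) + 436) = 446*((-161 + 5) + 436) = 446*(-156 + 436) = 446*280 = 124880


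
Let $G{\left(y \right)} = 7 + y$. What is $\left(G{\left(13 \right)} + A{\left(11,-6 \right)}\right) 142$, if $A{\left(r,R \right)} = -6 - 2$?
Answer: $1704$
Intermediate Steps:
$A{\left(r,R \right)} = -8$ ($A{\left(r,R \right)} = -6 - 2 = -8$)
$\left(G{\left(13 \right)} + A{\left(11,-6 \right)}\right) 142 = \left(\left(7 + 13\right) - 8\right) 142 = \left(20 - 8\right) 142 = 12 \cdot 142 = 1704$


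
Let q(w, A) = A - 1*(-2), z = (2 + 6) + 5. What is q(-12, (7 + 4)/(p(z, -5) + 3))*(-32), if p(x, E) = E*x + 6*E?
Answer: -1384/23 ≈ -60.174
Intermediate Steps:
z = 13 (z = 8 + 5 = 13)
p(x, E) = 6*E + E*x
q(w, A) = 2 + A (q(w, A) = A + 2 = 2 + A)
q(-12, (7 + 4)/(p(z, -5) + 3))*(-32) = (2 + (7 + 4)/(-5*(6 + 13) + 3))*(-32) = (2 + 11/(-5*19 + 3))*(-32) = (2 + 11/(-95 + 3))*(-32) = (2 + 11/(-92))*(-32) = (2 + 11*(-1/92))*(-32) = (2 - 11/92)*(-32) = (173/92)*(-32) = -1384/23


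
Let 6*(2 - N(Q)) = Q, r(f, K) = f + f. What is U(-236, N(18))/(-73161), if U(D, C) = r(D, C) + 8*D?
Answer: 2360/73161 ≈ 0.032258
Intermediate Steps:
r(f, K) = 2*f
N(Q) = 2 - Q/6
U(D, C) = 10*D (U(D, C) = 2*D + 8*D = 10*D)
U(-236, N(18))/(-73161) = (10*(-236))/(-73161) = -2360*(-1/73161) = 2360/73161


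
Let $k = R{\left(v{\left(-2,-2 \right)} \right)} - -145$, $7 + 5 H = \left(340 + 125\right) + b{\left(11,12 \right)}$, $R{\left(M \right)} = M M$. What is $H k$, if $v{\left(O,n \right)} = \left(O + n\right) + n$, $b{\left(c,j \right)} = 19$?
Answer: $\frac{86337}{5} \approx 17267.0$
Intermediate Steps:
$v{\left(O,n \right)} = O + 2 n$
$R{\left(M \right)} = M^{2}$
$H = \frac{477}{5}$ ($H = - \frac{7}{5} + \frac{\left(340 + 125\right) + 19}{5} = - \frac{7}{5} + \frac{465 + 19}{5} = - \frac{7}{5} + \frac{1}{5} \cdot 484 = - \frac{7}{5} + \frac{484}{5} = \frac{477}{5} \approx 95.4$)
$k = 181$ ($k = \left(-2 + 2 \left(-2\right)\right)^{2} - -145 = \left(-2 - 4\right)^{2} + 145 = \left(-6\right)^{2} + 145 = 36 + 145 = 181$)
$H k = \frac{477}{5} \cdot 181 = \frac{86337}{5}$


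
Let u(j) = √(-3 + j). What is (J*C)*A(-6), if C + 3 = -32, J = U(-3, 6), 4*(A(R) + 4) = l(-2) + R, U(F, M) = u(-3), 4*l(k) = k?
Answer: 1575*I*√6/8 ≈ 482.24*I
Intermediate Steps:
l(k) = k/4
U(F, M) = I*√6 (U(F, M) = √(-3 - 3) = √(-6) = I*√6)
A(R) = -33/8 + R/4 (A(R) = -4 + ((¼)*(-2) + R)/4 = -4 + (-½ + R)/4 = -4 + (-⅛ + R/4) = -33/8 + R/4)
J = I*√6 ≈ 2.4495*I
C = -35 (C = -3 - 32 = -35)
(J*C)*A(-6) = ((I*√6)*(-35))*(-33/8 + (¼)*(-6)) = (-35*I*√6)*(-33/8 - 3/2) = -35*I*√6*(-45/8) = 1575*I*√6/8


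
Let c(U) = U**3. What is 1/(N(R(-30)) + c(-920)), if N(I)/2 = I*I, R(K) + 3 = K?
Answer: -1/778685822 ≈ -1.2842e-9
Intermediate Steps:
R(K) = -3 + K
N(I) = 2*I**2 (N(I) = 2*(I*I) = 2*I**2)
1/(N(R(-30)) + c(-920)) = 1/(2*(-3 - 30)**2 + (-920)**3) = 1/(2*(-33)**2 - 778688000) = 1/(2*1089 - 778688000) = 1/(2178 - 778688000) = 1/(-778685822) = -1/778685822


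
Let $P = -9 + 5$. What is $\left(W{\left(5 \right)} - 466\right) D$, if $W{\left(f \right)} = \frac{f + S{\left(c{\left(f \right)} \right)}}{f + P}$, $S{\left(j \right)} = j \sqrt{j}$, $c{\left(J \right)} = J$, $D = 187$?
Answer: $-86207 + 935 \sqrt{5} \approx -84116.0$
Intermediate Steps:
$S{\left(j \right)} = j^{\frac{3}{2}}$
$P = -4$
$W{\left(f \right)} = \frac{f + f^{\frac{3}{2}}}{-4 + f}$ ($W{\left(f \right)} = \frac{f + f^{\frac{3}{2}}}{f - 4} = \frac{f + f^{\frac{3}{2}}}{-4 + f}$)
$\left(W{\left(5 \right)} - 466\right) D = \left(\frac{5 + 5^{\frac{3}{2}}}{-4 + 5} - 466\right) 187 = \left(\frac{5 + 5 \sqrt{5}}{1} - 466\right) 187 = \left(1 \left(5 + 5 \sqrt{5}\right) - 466\right) 187 = \left(\left(5 + 5 \sqrt{5}\right) - 466\right) 187 = \left(-461 + 5 \sqrt{5}\right) 187 = -86207 + 935 \sqrt{5}$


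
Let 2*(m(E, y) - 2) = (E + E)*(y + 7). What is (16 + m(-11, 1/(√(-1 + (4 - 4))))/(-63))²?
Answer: 1172768/3969 - 7942*I/1323 ≈ 295.48 - 6.003*I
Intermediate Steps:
m(E, y) = 2 + E*(7 + y) (m(E, y) = 2 + ((E + E)*(y + 7))/2 = 2 + ((2*E)*(7 + y))/2 = 2 + (2*E*(7 + y))/2 = 2 + E*(7 + y))
(16 + m(-11, 1/(√(-1 + (4 - 4))))/(-63))² = (16 + (2 + 7*(-11) - 11/√(-1 + (4 - 4)))/(-63))² = (16 + (2 - 77 - 11/√(-1 + 0))*(-1/63))² = (16 + (2 - 77 - 11*(-I))*(-1/63))² = (16 + (2 - 77 - (-11)*I)*(-1/63))² = (16 + (2 - 77 + 11*I)*(-1/63))² = (16 + (-75 + 11*I)*(-1/63))² = (16 + (25/21 - 11*I/63))² = (361/21 - 11*I/63)²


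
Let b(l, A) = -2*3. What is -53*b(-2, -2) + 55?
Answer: 373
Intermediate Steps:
b(l, A) = -6
-53*b(-2, -2) + 55 = -53*(-6) + 55 = 318 + 55 = 373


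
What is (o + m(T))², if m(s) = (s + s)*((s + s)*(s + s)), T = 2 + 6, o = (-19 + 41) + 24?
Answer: 17156164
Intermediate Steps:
o = 46 (o = 22 + 24 = 46)
T = 8
m(s) = 8*s³ (m(s) = (2*s)*((2*s)*(2*s)) = (2*s)*(4*s²) = 8*s³)
(o + m(T))² = (46 + 8*8³)² = (46 + 8*512)² = (46 + 4096)² = 4142² = 17156164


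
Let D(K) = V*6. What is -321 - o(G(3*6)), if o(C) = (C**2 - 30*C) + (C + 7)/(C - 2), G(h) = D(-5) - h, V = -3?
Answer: -102515/38 ≈ -2697.8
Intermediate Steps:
D(K) = -18 (D(K) = -3*6 = -18)
G(h) = -18 - h
o(C) = C**2 - 30*C + (7 + C)/(-2 + C) (o(C) = (C**2 - 30*C) + (7 + C)/(-2 + C) = C**2 - 30*C + (7 + C)/(-2 + C))
-321 - o(G(3*6)) = -321 - (7 + (-18 - 3*6)**3 - 32*(-18 - 3*6)**2 + 61*(-18 - 3*6))/(-2 + (-18 - 3*6)) = -321 - (7 + (-18 - 1*18)**3 - 32*(-18 - 1*18)**2 + 61*(-18 - 1*18))/(-2 + (-18 - 1*18)) = -321 - (7 + (-18 - 18)**3 - 32*(-18 - 18)**2 + 61*(-18 - 18))/(-2 + (-18 - 18)) = -321 - (7 + (-36)**3 - 32*(-36)**2 + 61*(-36))/(-2 - 36) = -321 - (7 - 46656 - 32*1296 - 2196)/(-38) = -321 - (-1)*(7 - 46656 - 41472 - 2196)/38 = -321 - (-1)*(-90317)/38 = -321 - 1*90317/38 = -321 - 90317/38 = -102515/38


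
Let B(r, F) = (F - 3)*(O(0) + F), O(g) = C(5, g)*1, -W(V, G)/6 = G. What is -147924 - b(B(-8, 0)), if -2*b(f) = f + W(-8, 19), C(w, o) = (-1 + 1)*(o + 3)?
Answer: -147981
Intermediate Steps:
C(w, o) = 0 (C(w, o) = 0*(3 + o) = 0)
W(V, G) = -6*G
O(g) = 0 (O(g) = 0*1 = 0)
B(r, F) = F*(-3 + F) (B(r, F) = (F - 3)*(0 + F) = (-3 + F)*F = F*(-3 + F))
b(f) = 57 - f/2 (b(f) = -(f - 6*19)/2 = -(f - 114)/2 = -(-114 + f)/2 = 57 - f/2)
-147924 - b(B(-8, 0)) = -147924 - (57 - 0*(-3 + 0)) = -147924 - (57 - 0*(-3)) = -147924 - (57 - ½*0) = -147924 - (57 + 0) = -147924 - 1*57 = -147924 - 57 = -147981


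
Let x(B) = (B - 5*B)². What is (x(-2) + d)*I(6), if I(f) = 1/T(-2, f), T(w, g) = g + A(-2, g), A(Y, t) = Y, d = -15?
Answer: 49/4 ≈ 12.250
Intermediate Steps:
T(w, g) = -2 + g (T(w, g) = g - 2 = -2 + g)
x(B) = 16*B² (x(B) = (-4*B)² = 16*B²)
I(f) = 1/(-2 + f)
(x(-2) + d)*I(6) = (16*(-2)² - 15)/(-2 + 6) = (16*4 - 15)/4 = (64 - 15)*(¼) = 49*(¼) = 49/4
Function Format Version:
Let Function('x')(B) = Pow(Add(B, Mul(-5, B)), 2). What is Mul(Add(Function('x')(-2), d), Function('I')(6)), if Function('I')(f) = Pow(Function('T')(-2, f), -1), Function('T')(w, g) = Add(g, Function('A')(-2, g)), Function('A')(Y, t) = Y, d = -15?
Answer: Rational(49, 4) ≈ 12.250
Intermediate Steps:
Function('T')(w, g) = Add(-2, g) (Function('T')(w, g) = Add(g, -2) = Add(-2, g))
Function('x')(B) = Mul(16, Pow(B, 2)) (Function('x')(B) = Pow(Mul(-4, B), 2) = Mul(16, Pow(B, 2)))
Function('I')(f) = Pow(Add(-2, f), -1)
Mul(Add(Function('x')(-2), d), Function('I')(6)) = Mul(Add(Mul(16, Pow(-2, 2)), -15), Pow(Add(-2, 6), -1)) = Mul(Add(Mul(16, 4), -15), Pow(4, -1)) = Mul(Add(64, -15), Rational(1, 4)) = Mul(49, Rational(1, 4)) = Rational(49, 4)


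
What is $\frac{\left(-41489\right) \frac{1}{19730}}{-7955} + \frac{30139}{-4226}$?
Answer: $- \frac{1182551379084}{165819946475} \approx -7.1315$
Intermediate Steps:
$\frac{\left(-41489\right) \frac{1}{19730}}{-7955} + \frac{30139}{-4226} = \left(-41489\right) \frac{1}{19730} \left(- \frac{1}{7955}\right) + 30139 \left(- \frac{1}{4226}\right) = \left(- \frac{41489}{19730}\right) \left(- \frac{1}{7955}\right) - \frac{30139}{4226} = \frac{41489}{156952150} - \frac{30139}{4226} = - \frac{1182551379084}{165819946475}$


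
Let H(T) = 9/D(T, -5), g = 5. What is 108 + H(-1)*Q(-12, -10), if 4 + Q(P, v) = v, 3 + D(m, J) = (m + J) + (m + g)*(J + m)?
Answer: 1230/11 ≈ 111.82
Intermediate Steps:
D(m, J) = -3 + J + m + (5 + m)*(J + m) (D(m, J) = -3 + ((m + J) + (m + 5)*(J + m)) = -3 + ((J + m) + (5 + m)*(J + m)) = -3 + (J + m + (5 + m)*(J + m)) = -3 + J + m + (5 + m)*(J + m))
Q(P, v) = -4 + v
H(T) = 9/(-33 + T + T²) (H(T) = 9/(-3 + T² + 6*(-5) + 6*T - 5*T) = 9/(-3 + T² - 30 + 6*T - 5*T) = 9/(-33 + T + T²))
108 + H(-1)*Q(-12, -10) = 108 + (9/(-33 - 1 + (-1)²))*(-4 - 10) = 108 + (9/(-33 - 1 + 1))*(-14) = 108 + (9/(-33))*(-14) = 108 + (9*(-1/33))*(-14) = 108 - 3/11*(-14) = 108 + 42/11 = 1230/11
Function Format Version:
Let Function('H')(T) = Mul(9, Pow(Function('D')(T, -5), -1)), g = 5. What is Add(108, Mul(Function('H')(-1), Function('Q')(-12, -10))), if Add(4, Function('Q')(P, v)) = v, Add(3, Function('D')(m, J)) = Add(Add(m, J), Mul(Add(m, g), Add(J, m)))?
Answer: Rational(1230, 11) ≈ 111.82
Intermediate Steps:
Function('D')(m, J) = Add(-3, J, m, Mul(Add(5, m), Add(J, m))) (Function('D')(m, J) = Add(-3, Add(Add(m, J), Mul(Add(m, 5), Add(J, m)))) = Add(-3, Add(Add(J, m), Mul(Add(5, m), Add(J, m)))) = Add(-3, Add(J, m, Mul(Add(5, m), Add(J, m)))) = Add(-3, J, m, Mul(Add(5, m), Add(J, m))))
Function('Q')(P, v) = Add(-4, v)
Function('H')(T) = Mul(9, Pow(Add(-33, T, Pow(T, 2)), -1)) (Function('H')(T) = Mul(9, Pow(Add(-3, Pow(T, 2), Mul(6, -5), Mul(6, T), Mul(-5, T)), -1)) = Mul(9, Pow(Add(-3, Pow(T, 2), -30, Mul(6, T), Mul(-5, T)), -1)) = Mul(9, Pow(Add(-33, T, Pow(T, 2)), -1)))
Add(108, Mul(Function('H')(-1), Function('Q')(-12, -10))) = Add(108, Mul(Mul(9, Pow(Add(-33, -1, Pow(-1, 2)), -1)), Add(-4, -10))) = Add(108, Mul(Mul(9, Pow(Add(-33, -1, 1), -1)), -14)) = Add(108, Mul(Mul(9, Pow(-33, -1)), -14)) = Add(108, Mul(Mul(9, Rational(-1, 33)), -14)) = Add(108, Mul(Rational(-3, 11), -14)) = Add(108, Rational(42, 11)) = Rational(1230, 11)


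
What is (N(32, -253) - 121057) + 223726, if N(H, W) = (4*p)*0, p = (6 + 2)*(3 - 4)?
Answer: 102669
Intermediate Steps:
p = -8 (p = 8*(-1) = -8)
N(H, W) = 0 (N(H, W) = (4*(-8))*0 = -32*0 = 0)
(N(32, -253) - 121057) + 223726 = (0 - 121057) + 223726 = -121057 + 223726 = 102669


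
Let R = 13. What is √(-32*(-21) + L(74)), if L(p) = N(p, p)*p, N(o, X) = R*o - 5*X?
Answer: 8*√695 ≈ 210.90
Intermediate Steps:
N(o, X) = -5*X + 13*o (N(o, X) = 13*o - 5*X = -5*X + 13*o)
L(p) = 8*p² (L(p) = (-5*p + 13*p)*p = (8*p)*p = 8*p²)
√(-32*(-21) + L(74)) = √(-32*(-21) + 8*74²) = √(672 + 8*5476) = √(672 + 43808) = √44480 = 8*√695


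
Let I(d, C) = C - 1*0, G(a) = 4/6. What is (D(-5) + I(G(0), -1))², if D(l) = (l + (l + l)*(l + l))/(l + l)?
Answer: 441/4 ≈ 110.25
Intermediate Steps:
G(a) = ⅔ (G(a) = 4*(⅙) = ⅔)
D(l) = (l + 4*l²)/(2*l) (D(l) = (l + (2*l)*(2*l))/((2*l)) = (l + 4*l²)*(1/(2*l)) = (l + 4*l²)/(2*l))
I(d, C) = C (I(d, C) = C + 0 = C)
(D(-5) + I(G(0), -1))² = ((½ + 2*(-5)) - 1)² = ((½ - 10) - 1)² = (-19/2 - 1)² = (-21/2)² = 441/4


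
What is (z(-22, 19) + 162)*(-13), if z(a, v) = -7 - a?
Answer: -2301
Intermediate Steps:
(z(-22, 19) + 162)*(-13) = ((-7 - 1*(-22)) + 162)*(-13) = ((-7 + 22) + 162)*(-13) = (15 + 162)*(-13) = 177*(-13) = -2301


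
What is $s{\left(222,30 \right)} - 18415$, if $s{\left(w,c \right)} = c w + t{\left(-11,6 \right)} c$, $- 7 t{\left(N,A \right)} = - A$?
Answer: $- \frac{82105}{7} \approx -11729.0$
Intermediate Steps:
$t{\left(N,A \right)} = \frac{A}{7}$ ($t{\left(N,A \right)} = - \frac{\left(-1\right) A}{7} = \frac{A}{7}$)
$s{\left(w,c \right)} = \frac{6 c}{7} + c w$ ($s{\left(w,c \right)} = c w + \frac{1}{7} \cdot 6 c = c w + \frac{6 c}{7} = \frac{6 c}{7} + c w$)
$s{\left(222,30 \right)} - 18415 = \frac{1}{7} \cdot 30 \left(6 + 7 \cdot 222\right) - 18415 = \frac{1}{7} \cdot 30 \left(6 + 1554\right) - 18415 = \frac{1}{7} \cdot 30 \cdot 1560 - 18415 = \frac{46800}{7} - 18415 = - \frac{82105}{7}$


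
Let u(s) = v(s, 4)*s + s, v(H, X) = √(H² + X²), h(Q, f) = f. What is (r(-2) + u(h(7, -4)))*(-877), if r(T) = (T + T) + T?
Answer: 8770 + 14032*√2 ≈ 28614.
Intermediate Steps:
u(s) = s + s*√(16 + s²) (u(s) = √(s² + 4²)*s + s = √(s² + 16)*s + s = √(16 + s²)*s + s = s*√(16 + s²) + s = s + s*√(16 + s²))
r(T) = 3*T (r(T) = 2*T + T = 3*T)
(r(-2) + u(h(7, -4)))*(-877) = (3*(-2) - 4*(1 + √(16 + (-4)²)))*(-877) = (-6 - 4*(1 + √(16 + 16)))*(-877) = (-6 - 4*(1 + √32))*(-877) = (-6 - 4*(1 + 4*√2))*(-877) = (-6 + (-4 - 16*√2))*(-877) = (-10 - 16*√2)*(-877) = 8770 + 14032*√2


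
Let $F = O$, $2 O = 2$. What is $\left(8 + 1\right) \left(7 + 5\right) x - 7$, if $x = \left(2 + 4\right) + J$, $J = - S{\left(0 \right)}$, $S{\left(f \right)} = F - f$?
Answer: $533$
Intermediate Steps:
$O = 1$ ($O = \frac{1}{2} \cdot 2 = 1$)
$F = 1$
$S{\left(f \right)} = 1 - f$
$J = -1$ ($J = - (1 - 0) = - (1 + 0) = \left(-1\right) 1 = -1$)
$x = 5$ ($x = \left(2 + 4\right) - 1 = 6 - 1 = 5$)
$\left(8 + 1\right) \left(7 + 5\right) x - 7 = \left(8 + 1\right) \left(7 + 5\right) 5 - 7 = 9 \cdot 12 \cdot 5 - 7 = 108 \cdot 5 - 7 = 540 - 7 = 533$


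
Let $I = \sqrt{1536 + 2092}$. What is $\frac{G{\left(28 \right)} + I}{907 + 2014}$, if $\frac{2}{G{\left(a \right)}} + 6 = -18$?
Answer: $- \frac{1}{35052} + \frac{2 \sqrt{907}}{2921} \approx 0.020592$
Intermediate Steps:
$I = 2 \sqrt{907}$ ($I = \sqrt{3628} = 2 \sqrt{907} \approx 60.233$)
$G{\left(a \right)} = - \frac{1}{12}$ ($G{\left(a \right)} = \frac{2}{-6 - 18} = \frac{2}{-24} = 2 \left(- \frac{1}{24}\right) = - \frac{1}{12}$)
$\frac{G{\left(28 \right)} + I}{907 + 2014} = \frac{- \frac{1}{12} + 2 \sqrt{907}}{907 + 2014} = \frac{- \frac{1}{12} + 2 \sqrt{907}}{2921} = \left(- \frac{1}{12} + 2 \sqrt{907}\right) \frac{1}{2921} = - \frac{1}{35052} + \frac{2 \sqrt{907}}{2921}$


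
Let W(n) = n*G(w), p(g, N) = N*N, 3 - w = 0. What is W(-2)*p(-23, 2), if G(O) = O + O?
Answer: -48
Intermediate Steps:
w = 3 (w = 3 - 1*0 = 3 + 0 = 3)
p(g, N) = N²
G(O) = 2*O
W(n) = 6*n (W(n) = n*(2*3) = n*6 = 6*n)
W(-2)*p(-23, 2) = (6*(-2))*2² = -12*4 = -48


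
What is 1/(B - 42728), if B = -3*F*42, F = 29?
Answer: -1/46382 ≈ -2.1560e-5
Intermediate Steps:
B = -3654 (B = -3*29*42 = -87*42 = -3654)
1/(B - 42728) = 1/(-3654 - 42728) = 1/(-46382) = -1/46382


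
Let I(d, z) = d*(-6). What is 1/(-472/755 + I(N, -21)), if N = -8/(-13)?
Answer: -9815/42376 ≈ -0.23162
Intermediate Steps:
N = 8/13 (N = -8*(-1/13) = 8/13 ≈ 0.61539)
I(d, z) = -6*d
1/(-472/755 + I(N, -21)) = 1/(-472/755 - 6*8/13) = 1/(-472*1/755 - 48/13) = 1/(-472/755 - 48/13) = 1/(-42376/9815) = -9815/42376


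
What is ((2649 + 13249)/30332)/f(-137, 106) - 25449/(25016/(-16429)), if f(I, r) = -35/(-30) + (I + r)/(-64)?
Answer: 1005056365487295/60133735976 ≈ 16714.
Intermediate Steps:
f(I, r) = 7/6 - I/64 - r/64 (f(I, r) = -35*(-1/30) + (I + r)*(-1/64) = 7/6 + (-I/64 - r/64) = 7/6 - I/64 - r/64)
((2649 + 13249)/30332)/f(-137, 106) - 25449/(25016/(-16429)) = ((2649 + 13249)/30332)/(7/6 - 1/64*(-137) - 1/64*106) - 25449/(25016/(-16429)) = (15898*(1/30332))/(7/6 + 137/64 - 53/32) - 25449/(25016*(-1/16429)) = 7949/(15166*(317/192)) - 25449/(-25016/16429) = (7949/15166)*(192/317) - 25449*(-16429/25016) = 763104/2403811 + 418101621/25016 = 1005056365487295/60133735976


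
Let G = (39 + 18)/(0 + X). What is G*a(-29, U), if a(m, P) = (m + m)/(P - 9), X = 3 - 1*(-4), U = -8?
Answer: 3306/119 ≈ 27.782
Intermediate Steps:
X = 7 (X = 3 + 4 = 7)
a(m, P) = 2*m/(-9 + P) (a(m, P) = (2*m)/(-9 + P) = 2*m/(-9 + P))
G = 57/7 (G = (39 + 18)/(0 + 7) = 57/7 ≈ 8.1429)
G*a(-29, U) = 57*(2*(-29)/(-9 - 8))/7 = 57*(2*(-29)/(-17))/7 = 57*(2*(-29)*(-1/17))/7 = (57/7)*(58/17) = 3306/119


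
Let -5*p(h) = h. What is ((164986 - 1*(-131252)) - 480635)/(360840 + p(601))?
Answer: -921985/1803599 ≈ -0.51119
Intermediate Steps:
p(h) = -h/5
((164986 - 1*(-131252)) - 480635)/(360840 + p(601)) = ((164986 - 1*(-131252)) - 480635)/(360840 - ⅕*601) = ((164986 + 131252) - 480635)/(360840 - 601/5) = (296238 - 480635)/(1803599/5) = -184397*5/1803599 = -921985/1803599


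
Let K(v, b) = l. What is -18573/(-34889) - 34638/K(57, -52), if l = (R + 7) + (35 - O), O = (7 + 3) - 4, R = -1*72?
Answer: 201525635/209334 ≈ 962.70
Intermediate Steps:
R = -72
O = 6 (O = 10 - 4 = 6)
l = -36 (l = (-72 + 7) + (35 - 1*6) = -65 + (35 - 6) = -65 + 29 = -36)
K(v, b) = -36
-18573/(-34889) - 34638/K(57, -52) = -18573/(-34889) - 34638/(-36) = -18573*(-1/34889) - 34638*(-1/36) = 18573/34889 + 5773/6 = 201525635/209334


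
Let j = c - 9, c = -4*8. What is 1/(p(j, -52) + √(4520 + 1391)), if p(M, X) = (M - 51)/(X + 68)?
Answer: 4/4089 + 16*√5911/94047 ≈ 0.014058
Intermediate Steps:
c = -32
j = -41 (j = -32 - 9 = -41)
p(M, X) = (-51 + M)/(68 + X)
1/(p(j, -52) + √(4520 + 1391)) = 1/((-51 - 41)/(68 - 52) + √(4520 + 1391)) = 1/(-92/16 + √5911) = 1/((1/16)*(-92) + √5911) = 1/(-23/4 + √5911)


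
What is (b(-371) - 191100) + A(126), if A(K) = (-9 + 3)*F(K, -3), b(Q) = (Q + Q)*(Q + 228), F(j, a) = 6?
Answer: -85030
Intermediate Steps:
b(Q) = 2*Q*(228 + Q) (b(Q) = (2*Q)*(228 + Q) = 2*Q*(228 + Q))
A(K) = -36 (A(K) = (-9 + 3)*6 = -6*6 = -36)
(b(-371) - 191100) + A(126) = (2*(-371)*(228 - 371) - 191100) - 36 = (2*(-371)*(-143) - 191100) - 36 = (106106 - 191100) - 36 = -84994 - 36 = -85030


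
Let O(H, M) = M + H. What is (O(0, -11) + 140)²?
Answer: 16641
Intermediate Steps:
O(H, M) = H + M
(O(0, -11) + 140)² = ((0 - 11) + 140)² = (-11 + 140)² = 129² = 16641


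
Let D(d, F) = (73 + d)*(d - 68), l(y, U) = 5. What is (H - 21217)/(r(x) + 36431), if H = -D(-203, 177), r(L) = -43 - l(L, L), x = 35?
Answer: -56447/36383 ≈ -1.5515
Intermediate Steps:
D(d, F) = (-68 + d)*(73 + d) (D(d, F) = (73 + d)*(-68 + d) = (-68 + d)*(73 + d))
r(L) = -48 (r(L) = -43 - 1*5 = -43 - 5 = -48)
H = -35230 (H = -(-4964 + (-203)² + 5*(-203)) = -(-4964 + 41209 - 1015) = -1*35230 = -35230)
(H - 21217)/(r(x) + 36431) = (-35230 - 21217)/(-48 + 36431) = -56447/36383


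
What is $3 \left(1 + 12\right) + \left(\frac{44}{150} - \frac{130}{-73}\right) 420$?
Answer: $\frac{332203}{365} \approx 910.15$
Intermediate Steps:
$3 \left(1 + 12\right) + \left(\frac{44}{150} - \frac{130}{-73}\right) 420 = 3 \cdot 13 + \left(44 \cdot \frac{1}{150} - - \frac{130}{73}\right) 420 = 39 + \left(\frac{22}{75} + \frac{130}{73}\right) 420 = 39 + \frac{11356}{5475} \cdot 420 = 39 + \frac{317968}{365} = \frac{332203}{365}$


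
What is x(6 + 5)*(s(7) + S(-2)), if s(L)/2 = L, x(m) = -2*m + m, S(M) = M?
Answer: -132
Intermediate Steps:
x(m) = -m
s(L) = 2*L
x(6 + 5)*(s(7) + S(-2)) = (-(6 + 5))*(2*7 - 2) = (-1*11)*(14 - 2) = -11*12 = -132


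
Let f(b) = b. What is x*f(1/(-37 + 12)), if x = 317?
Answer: -317/25 ≈ -12.680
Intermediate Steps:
x*f(1/(-37 + 12)) = 317/(-37 + 12) = 317/(-25) = 317*(-1/25) = -317/25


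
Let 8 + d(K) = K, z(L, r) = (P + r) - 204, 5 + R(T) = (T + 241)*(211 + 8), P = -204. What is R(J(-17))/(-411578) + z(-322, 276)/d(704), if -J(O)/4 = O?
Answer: -4225993/11935762 ≈ -0.35406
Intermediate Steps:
J(O) = -4*O
R(T) = 52774 + 219*T (R(T) = -5 + (T + 241)*(211 + 8) = -5 + (241 + T)*219 = -5 + (52779 + 219*T) = 52774 + 219*T)
z(L, r) = -408 + r (z(L, r) = (-204 + r) - 204 = -408 + r)
d(K) = -8 + K
R(J(-17))/(-411578) + z(-322, 276)/d(704) = (52774 + 219*(-4*(-17)))/(-411578) + (-408 + 276)/(-8 + 704) = (52774 + 219*68)*(-1/411578) - 132/696 = (52774 + 14892)*(-1/411578) - 132*1/696 = 67666*(-1/411578) - 11/58 = -33833/205789 - 11/58 = -4225993/11935762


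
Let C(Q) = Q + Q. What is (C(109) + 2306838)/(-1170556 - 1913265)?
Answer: -2307056/3083821 ≈ -0.74812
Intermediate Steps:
C(Q) = 2*Q
(C(109) + 2306838)/(-1170556 - 1913265) = (2*109 + 2306838)/(-1170556 - 1913265) = (218 + 2306838)/(-3083821) = 2307056*(-1/3083821) = -2307056/3083821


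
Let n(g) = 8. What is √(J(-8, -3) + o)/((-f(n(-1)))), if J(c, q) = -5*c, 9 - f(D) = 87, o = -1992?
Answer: 2*I*√122/39 ≈ 0.56643*I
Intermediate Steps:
f(D) = -78 (f(D) = 9 - 1*87 = 9 - 87 = -78)
√(J(-8, -3) + o)/((-f(n(-1)))) = √(-5*(-8) - 1992)/((-1*(-78))) = √(40 - 1992)/78 = √(-1952)*(1/78) = (4*I*√122)*(1/78) = 2*I*√122/39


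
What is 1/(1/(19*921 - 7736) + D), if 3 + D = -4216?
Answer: -9763/41190096 ≈ -0.00023702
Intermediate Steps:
D = -4219 (D = -3 - 4216 = -4219)
1/(1/(19*921 - 7736) + D) = 1/(1/(19*921 - 7736) - 4219) = 1/(1/(17499 - 7736) - 4219) = 1/(1/9763 - 4219) = 1/(-41190096/9763) = -9763/41190096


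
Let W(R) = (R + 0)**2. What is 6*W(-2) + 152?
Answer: 176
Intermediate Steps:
W(R) = R**2
6*W(-2) + 152 = 6*(-2)**2 + 152 = 6*4 + 152 = 24 + 152 = 176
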